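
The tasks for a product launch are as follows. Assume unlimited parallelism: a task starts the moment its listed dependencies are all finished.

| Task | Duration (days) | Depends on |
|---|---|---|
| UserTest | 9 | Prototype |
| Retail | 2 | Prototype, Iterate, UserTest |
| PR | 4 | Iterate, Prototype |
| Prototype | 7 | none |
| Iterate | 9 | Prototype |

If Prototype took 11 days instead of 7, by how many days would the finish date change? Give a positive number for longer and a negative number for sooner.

4

Critical path before the change: Prototype→Iterate→PR = 7+9+4 = 20 giving 20 days.
Prototype lies on that path, so at 11 days the path becomes 24 days.
That remains the longest chain; total 24 days.
Change in finish: 24 − 20 = +4 days.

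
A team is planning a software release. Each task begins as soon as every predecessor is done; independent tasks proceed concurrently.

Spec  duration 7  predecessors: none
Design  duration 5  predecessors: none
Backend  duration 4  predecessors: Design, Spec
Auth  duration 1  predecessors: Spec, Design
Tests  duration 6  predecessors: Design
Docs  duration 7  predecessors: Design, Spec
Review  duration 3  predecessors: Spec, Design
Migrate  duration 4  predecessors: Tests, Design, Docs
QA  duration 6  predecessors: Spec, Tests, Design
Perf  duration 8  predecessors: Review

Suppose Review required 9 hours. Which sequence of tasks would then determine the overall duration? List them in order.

Spec, Review, Perf

Actual critical path: Spec→Review→Perf = 7+3+8 = 18 ⇒ 18 hours.
Since Review is critical, the +6 change carries straight to that chain (now 24 hours).
The critical path is still Spec→Review→Perf; finish is now 24 hours.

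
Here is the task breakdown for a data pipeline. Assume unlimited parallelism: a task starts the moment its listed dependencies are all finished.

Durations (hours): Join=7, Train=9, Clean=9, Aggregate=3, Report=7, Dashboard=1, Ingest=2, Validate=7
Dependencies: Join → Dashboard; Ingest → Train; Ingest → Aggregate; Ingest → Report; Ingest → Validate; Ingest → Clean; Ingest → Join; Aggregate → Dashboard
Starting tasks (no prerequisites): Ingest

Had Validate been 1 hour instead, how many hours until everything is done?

As given, the longest chain is Ingest→Clean = 2+9 = 11, so the finish is 11 hours.
Validate has 2 hours of float (longest path through it is 9).
No other chain overtakes it, so the finish is 11 hours.

11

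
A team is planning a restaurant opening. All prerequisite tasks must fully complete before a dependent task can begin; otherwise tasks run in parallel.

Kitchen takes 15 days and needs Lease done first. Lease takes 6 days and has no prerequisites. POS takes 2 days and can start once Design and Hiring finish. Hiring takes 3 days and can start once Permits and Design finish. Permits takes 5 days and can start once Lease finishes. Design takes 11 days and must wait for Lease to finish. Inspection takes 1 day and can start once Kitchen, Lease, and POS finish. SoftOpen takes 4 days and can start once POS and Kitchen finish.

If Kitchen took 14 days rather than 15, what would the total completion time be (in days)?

The binding path is Lease→Design→Hiring→POS→SoftOpen = 6+11+3+2+4 = 26; finish at 26 days.
Kitchen is off the critical path — its longest chain is 25 days, giving 1 of slack.
No other chain overtakes it, so the finish is 26 days.

26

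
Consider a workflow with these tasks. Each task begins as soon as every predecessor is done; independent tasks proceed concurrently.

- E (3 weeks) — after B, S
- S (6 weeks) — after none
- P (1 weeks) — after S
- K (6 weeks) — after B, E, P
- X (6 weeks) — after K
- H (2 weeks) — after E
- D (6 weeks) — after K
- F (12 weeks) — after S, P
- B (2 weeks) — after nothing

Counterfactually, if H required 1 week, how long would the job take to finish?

The binding path is S→E→K→D = 6+3+6+6 = 21; finish at 21 weeks.
H has 10 weeks of float (longest path through it is 11).
No other chain overtakes it, so the finish is 21 weeks.

21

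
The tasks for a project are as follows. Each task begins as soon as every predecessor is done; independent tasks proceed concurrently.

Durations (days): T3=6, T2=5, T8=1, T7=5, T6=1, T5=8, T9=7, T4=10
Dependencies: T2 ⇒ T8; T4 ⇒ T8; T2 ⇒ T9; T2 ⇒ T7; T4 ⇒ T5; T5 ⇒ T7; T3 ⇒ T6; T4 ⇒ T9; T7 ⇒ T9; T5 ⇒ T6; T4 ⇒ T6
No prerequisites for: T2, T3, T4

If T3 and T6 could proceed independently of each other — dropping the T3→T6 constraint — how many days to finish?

Before: longest chain T4→T5→T7→T9 = 10+8+5+7 = 30, finish 30.
Dropping T3→T6 doesn't change T6's earliest start (18); another predecessor still binds.
The longest chain is now T4→T5→T7→T9 = 10+8+5+7 = 30, so the job takes 30 days.

30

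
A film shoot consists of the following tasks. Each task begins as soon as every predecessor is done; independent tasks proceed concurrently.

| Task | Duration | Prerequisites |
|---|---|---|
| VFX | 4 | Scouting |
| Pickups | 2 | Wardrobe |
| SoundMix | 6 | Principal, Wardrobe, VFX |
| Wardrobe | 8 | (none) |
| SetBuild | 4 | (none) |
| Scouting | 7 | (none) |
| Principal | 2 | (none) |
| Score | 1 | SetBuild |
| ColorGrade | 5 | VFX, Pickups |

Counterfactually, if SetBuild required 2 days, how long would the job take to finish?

17

Actual critical path: Scouting→VFX→SoundMix = 7+4+6 = 17 ⇒ 17 days.
SetBuild has 12 days of float (longest path through it is 5).
No other chain overtakes it, so the finish is 17 days.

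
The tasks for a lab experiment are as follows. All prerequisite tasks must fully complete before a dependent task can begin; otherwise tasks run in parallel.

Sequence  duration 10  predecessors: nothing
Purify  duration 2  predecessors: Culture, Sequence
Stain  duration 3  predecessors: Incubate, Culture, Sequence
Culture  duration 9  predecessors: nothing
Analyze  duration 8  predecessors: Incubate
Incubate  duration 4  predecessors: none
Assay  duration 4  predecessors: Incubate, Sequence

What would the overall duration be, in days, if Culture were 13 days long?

The binding path is Sequence→Assay = 10+4 = 14; finish at 14 days.
Culture is off the critical path — its longest chain is 12 days, giving 2 of slack.
The binding chain switches to Culture→Stain = 13+3 = 16; finish 16 days.

16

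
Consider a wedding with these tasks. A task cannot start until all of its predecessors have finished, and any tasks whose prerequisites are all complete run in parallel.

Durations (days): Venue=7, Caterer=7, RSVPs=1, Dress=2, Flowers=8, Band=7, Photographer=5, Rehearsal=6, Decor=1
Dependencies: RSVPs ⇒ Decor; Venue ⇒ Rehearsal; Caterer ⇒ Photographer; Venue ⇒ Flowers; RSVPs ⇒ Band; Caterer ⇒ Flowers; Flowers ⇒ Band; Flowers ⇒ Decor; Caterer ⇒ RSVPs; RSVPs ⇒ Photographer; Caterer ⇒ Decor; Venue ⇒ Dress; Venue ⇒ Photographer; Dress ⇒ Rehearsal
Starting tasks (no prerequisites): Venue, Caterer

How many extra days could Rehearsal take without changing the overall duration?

7

Venue→Flowers→Band = 7+8+7 = 22 sets the makespan at 22 days.
Rehearsal finishes as early as 15 and must finish by 22.
So Rehearsal can slip 22 − 15 = 7 days.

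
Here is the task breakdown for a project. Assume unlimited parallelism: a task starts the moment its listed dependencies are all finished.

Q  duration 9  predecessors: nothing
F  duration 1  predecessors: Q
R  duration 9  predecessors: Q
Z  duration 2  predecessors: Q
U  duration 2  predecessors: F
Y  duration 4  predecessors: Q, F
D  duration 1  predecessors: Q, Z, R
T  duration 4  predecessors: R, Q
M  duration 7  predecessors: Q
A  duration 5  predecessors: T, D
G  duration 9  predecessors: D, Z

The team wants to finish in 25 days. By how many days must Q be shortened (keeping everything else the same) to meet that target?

3

Current finish: 28 days; target: 25.
Q is on every critical path, so each day cut from Q cuts the finish by one (this holds down to a finish of 20).
Need 28 − 25 = 3 days off Q → Q becomes 6 days, finish becomes 25.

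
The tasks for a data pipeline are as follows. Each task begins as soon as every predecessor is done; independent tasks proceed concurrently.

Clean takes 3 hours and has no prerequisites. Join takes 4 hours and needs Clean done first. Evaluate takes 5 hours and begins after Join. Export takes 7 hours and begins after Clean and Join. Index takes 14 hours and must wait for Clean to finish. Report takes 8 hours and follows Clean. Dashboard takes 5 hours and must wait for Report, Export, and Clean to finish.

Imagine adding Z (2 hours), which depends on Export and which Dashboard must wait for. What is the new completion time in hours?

21

Originally the plan takes 19 hours.
With Z inserted, Dashboard now waits for max(Report, Export, Clean, Z).
New critical path: Clean→Join→Export→Z→Dashboard = 3+4+7+2+5 = 21 ⇒ 21 hours.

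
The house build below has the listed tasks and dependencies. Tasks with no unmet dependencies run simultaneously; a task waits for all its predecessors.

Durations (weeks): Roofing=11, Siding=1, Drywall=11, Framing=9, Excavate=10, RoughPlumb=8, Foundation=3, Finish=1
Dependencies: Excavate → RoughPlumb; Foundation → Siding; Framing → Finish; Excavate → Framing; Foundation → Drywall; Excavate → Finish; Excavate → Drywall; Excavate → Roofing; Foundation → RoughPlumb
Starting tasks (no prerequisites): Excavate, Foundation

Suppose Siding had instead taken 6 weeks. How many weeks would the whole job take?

The binding path is Excavate→Roofing = 10+11 = 21; finish at 21 weeks.
Siding is off the critical path — its longest chain is 4 weeks, giving 17 of slack.
No other chain overtakes it, so the finish is 21 weeks.

21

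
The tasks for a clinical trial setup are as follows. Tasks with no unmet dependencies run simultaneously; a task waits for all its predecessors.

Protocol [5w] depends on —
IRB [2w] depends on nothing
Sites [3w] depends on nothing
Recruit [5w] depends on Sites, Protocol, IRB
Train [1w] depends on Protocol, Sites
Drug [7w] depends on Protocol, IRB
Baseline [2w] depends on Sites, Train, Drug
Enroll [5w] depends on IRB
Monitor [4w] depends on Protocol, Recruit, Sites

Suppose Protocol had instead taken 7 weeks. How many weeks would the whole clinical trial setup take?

The binding path is Protocol→Recruit→Monitor = 5+5+4 = 14; finish at 14 weeks.
Since Protocol is critical, the +2 change carries straight to that chain (now 16 weeks).
The critical path is still Protocol→Recruit→Monitor; finish is now 16 weeks.

16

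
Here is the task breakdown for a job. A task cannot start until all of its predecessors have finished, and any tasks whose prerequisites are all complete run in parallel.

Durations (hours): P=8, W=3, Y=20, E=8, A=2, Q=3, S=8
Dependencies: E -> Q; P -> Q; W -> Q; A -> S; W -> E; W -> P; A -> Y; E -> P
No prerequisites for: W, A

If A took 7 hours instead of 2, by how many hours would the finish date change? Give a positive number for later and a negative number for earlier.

Baseline: A→Y = 2+20 = 22 → 22 hours.
A is on the critical path; changing it to 7 makes that path 27 hours.
That remains the longest chain; total 27 hours.
Change in finish: 27 − 22 = +5 hours.

5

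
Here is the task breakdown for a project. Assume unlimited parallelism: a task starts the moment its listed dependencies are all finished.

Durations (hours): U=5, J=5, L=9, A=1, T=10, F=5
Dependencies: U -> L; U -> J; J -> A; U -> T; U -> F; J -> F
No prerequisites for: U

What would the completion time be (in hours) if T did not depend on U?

15

With the dependency in place, U→J→F = 5+5+5 = 15 sets the finish at 15 hours.
Without U→T, T's earliest start moves from 5 to 0.
New critical path: U→J→F = 5+5+5 = 15 ⇒ 15 hours.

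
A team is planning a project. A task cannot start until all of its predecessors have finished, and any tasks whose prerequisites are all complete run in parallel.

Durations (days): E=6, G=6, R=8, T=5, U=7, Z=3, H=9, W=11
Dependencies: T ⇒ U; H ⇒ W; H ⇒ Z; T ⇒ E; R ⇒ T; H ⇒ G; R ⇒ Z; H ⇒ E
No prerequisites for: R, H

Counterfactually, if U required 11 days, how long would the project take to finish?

Actual critical path: R→T→U = 8+5+7 = 20 ⇒ 20 days.
U lies on that path, so at 11 days the path becomes 24 days.
No other chain overtakes it, so the finish is 24 days.

24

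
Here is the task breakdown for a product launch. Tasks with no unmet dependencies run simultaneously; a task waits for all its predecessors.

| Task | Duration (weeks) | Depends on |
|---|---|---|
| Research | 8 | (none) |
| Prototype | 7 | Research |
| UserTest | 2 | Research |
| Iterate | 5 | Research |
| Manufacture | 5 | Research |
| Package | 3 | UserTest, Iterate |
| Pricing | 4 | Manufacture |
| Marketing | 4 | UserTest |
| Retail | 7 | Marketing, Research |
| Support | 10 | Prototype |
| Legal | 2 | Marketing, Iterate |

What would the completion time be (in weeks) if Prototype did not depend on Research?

21

With the dependency in place, Research→Prototype→Support = 8+7+10 = 25 sets the finish at 25 weeks.
Without Research→Prototype, Prototype's earliest start moves from 8 to 0.
After: Research→UserTest→Marketing→Retail = 8+2+4+7 = 21 → 21 weeks.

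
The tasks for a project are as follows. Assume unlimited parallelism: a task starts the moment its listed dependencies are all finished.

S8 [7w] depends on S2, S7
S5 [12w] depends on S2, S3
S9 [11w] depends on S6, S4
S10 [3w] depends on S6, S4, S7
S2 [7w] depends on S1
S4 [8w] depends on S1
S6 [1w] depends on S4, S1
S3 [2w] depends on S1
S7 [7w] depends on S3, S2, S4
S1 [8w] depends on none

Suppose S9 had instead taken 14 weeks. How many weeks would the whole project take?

The binding path is S1→S4→S7→S8 = 8+8+7+7 = 30; finish at 30 weeks.
The longest path through S9 is only 28 weeks, so S9 has float 2.
Now S1→S4→S6→S9 = 8+8+1+14 = 31 is longest, so the finish becomes 31 weeks.

31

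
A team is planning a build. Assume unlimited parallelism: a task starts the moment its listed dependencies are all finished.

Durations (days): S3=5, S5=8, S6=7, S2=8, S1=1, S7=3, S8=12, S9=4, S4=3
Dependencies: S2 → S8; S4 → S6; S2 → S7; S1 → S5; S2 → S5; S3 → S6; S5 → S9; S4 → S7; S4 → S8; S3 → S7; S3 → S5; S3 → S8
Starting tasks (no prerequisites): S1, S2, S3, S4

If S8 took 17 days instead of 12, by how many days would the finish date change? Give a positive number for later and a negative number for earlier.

Critical path before the change: S2→S8 = 8+12 = 20 giving 20 days.
S8 is on the critical path; changing it to 17 makes that path 25 days.
The critical path is still S2→S8; finish is now 25 days.
Change in finish: 25 − 20 = +5 days.

5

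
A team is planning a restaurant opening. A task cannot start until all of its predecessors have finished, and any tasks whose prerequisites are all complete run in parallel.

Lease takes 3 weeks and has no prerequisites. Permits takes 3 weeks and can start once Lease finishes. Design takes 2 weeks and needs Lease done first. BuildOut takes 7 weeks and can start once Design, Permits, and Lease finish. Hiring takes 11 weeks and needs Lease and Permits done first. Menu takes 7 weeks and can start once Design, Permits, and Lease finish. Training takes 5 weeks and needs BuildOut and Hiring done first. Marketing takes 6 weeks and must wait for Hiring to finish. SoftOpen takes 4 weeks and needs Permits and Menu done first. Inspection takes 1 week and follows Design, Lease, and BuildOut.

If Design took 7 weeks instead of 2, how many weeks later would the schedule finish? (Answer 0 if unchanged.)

0

Critical path before the change: Lease→Permits→Hiring→Marketing = 3+3+11+6 = 23 giving 23 weeks.
Design has 6 weeks of float (longest path through it is 17).
The critical path is still Lease→Permits→Hiring→Marketing; finish is now 23 weeks.
Change in finish: 23 − 23 = +0 weeks.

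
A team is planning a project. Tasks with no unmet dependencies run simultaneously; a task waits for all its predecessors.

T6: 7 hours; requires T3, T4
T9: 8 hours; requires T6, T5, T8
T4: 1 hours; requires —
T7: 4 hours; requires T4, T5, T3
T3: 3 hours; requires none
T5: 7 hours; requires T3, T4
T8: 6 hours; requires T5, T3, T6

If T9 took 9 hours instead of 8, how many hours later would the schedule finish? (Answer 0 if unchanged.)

1

The binding path is T3→T5→T8→T9 = 3+7+6+8 = 24; finish at 24 hours.
T9 is on the critical path; changing it to 9 makes that path 25 hours.
That remains the longest chain; total 25 hours.
Change in finish: 25 − 24 = +1 hours.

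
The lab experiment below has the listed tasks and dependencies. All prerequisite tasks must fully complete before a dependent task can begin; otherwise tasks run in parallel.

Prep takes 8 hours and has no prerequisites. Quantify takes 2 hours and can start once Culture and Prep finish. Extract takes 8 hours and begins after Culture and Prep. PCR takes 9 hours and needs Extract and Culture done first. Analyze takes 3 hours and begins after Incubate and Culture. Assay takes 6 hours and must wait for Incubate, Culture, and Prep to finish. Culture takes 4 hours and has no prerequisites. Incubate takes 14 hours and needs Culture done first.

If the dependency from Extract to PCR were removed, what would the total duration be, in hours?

24

With the dependency in place, Prep→Extract→PCR = 8+8+9 = 25 sets the finish at 25 hours.
Without Extract→PCR, PCR's earliest start moves from 16 to 4.
After: Culture→Incubate→Assay = 4+14+6 = 24 → 24 hours.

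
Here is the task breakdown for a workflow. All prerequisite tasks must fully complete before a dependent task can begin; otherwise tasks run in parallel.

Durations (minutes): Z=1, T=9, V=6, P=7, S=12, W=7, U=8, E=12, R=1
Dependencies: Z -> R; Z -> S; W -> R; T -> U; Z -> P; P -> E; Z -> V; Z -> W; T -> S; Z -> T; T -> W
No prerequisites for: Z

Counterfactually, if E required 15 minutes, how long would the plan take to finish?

23

The binding path is Z→T→S = 1+9+12 = 22; finish at 22 minutes.
The longest path through E is only 20 minutes, so E has float 2.
The binding chain switches to Z→P→E = 1+7+15 = 23; finish 23 minutes.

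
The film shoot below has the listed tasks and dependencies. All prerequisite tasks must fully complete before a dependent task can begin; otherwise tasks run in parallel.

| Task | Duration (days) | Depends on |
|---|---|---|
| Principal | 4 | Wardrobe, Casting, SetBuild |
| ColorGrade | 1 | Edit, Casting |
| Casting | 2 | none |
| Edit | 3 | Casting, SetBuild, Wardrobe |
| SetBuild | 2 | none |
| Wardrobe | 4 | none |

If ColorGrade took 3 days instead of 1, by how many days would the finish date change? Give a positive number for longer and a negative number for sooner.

2

The binding path is Wardrobe→Edit→ColorGrade = 4+3+1 = 8; finish at 8 days.
ColorGrade is on the critical path; changing it to 3 makes that path 10 days.
That remains the longest chain; total 10 days.
Change in finish: 10 − 8 = +2 days.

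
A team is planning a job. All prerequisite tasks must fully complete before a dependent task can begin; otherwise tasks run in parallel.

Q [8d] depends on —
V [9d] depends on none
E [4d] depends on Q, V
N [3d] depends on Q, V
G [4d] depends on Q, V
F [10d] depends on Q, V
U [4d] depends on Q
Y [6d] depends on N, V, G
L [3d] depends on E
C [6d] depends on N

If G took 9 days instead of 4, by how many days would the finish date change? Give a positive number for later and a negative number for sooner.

As given, the longest chain is V→G→Y = 9+4+6 = 19, so the finish is 19 days.
G lies on that path, so at 9 days the path becomes 24 days.
No other chain overtakes it, so the finish is 24 days.
Change in finish: 24 − 19 = +5 days.

5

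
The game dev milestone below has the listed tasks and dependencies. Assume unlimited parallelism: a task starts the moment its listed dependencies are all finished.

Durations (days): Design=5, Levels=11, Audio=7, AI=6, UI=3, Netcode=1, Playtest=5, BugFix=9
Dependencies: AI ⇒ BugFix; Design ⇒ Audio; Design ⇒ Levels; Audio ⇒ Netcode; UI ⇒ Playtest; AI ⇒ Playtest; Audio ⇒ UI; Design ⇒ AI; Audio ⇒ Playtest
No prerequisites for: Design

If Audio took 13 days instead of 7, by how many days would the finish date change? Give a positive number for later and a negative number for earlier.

6

Actual critical path: Design→Audio→UI→Playtest = 5+7+3+5 = 20 ⇒ 20 days.
Audio is on the critical path; changing it to 13 makes that path 26 days.
The critical path is still Design→Audio→UI→Playtest; finish is now 26 days.
Change in finish: 26 − 20 = +6 days.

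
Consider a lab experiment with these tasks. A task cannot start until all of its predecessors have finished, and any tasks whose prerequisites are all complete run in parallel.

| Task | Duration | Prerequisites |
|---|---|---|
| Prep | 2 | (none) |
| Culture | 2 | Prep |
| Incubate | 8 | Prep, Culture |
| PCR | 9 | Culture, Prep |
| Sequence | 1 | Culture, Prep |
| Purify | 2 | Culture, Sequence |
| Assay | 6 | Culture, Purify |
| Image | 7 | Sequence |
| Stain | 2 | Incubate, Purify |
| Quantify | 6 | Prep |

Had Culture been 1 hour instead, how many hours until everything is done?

13

Critical path before the change: Prep→Culture→Incubate→Stain = 2+2+8+2 = 14 giving 14 hours.
Since Culture is critical, the -1 change carries straight to that chain (now 13 hours).
No other chain overtakes it, so the finish is 13 hours.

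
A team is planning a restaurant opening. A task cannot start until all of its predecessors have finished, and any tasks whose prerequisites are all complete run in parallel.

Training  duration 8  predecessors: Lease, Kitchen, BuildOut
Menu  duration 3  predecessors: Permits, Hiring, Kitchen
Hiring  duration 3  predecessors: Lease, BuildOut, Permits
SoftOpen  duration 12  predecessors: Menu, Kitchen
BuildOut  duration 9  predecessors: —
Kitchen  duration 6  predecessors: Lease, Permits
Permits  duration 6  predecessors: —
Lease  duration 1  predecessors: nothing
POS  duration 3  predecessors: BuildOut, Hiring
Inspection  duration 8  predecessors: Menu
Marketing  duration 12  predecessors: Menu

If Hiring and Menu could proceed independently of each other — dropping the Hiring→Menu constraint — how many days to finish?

27

Original critical path: Permits→Kitchen→Menu→Marketing = 6+6+3+12 = 27 ⇒ 27 days.
Dropping Hiring→Menu doesn't change Menu's earliest start (12); another predecessor still binds.
After: Permits→Kitchen→Menu→Marketing = 6+6+3+12 = 27 → 27 days.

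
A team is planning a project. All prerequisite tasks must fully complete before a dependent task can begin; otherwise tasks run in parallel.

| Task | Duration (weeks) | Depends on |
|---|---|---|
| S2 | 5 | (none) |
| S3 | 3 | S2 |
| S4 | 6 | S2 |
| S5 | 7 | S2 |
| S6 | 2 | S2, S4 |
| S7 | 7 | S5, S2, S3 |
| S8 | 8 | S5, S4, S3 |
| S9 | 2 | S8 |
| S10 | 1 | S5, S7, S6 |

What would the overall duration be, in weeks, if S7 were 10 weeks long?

23

As given, the longest chain is S2→S5→S8→S9 = 5+7+8+2 = 22, so the finish is 22 weeks.
The longest path through S7 is only 20 weeks, so S7 has float 2.
The binding chain switches to S2→S5→S7→S10 = 5+7+10+1 = 23; finish 23 weeks.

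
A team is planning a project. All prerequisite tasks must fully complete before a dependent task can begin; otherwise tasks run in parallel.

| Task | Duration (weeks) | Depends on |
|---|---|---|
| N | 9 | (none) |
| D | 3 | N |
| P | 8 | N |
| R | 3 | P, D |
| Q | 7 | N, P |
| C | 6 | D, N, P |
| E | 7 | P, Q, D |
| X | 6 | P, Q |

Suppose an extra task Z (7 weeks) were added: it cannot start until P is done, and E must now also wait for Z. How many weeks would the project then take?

Originally the project takes 31 weeks.
With Z inserted, E now waits for max(P, Q, D, Z).
New critical path: N→P→Z→E = 9+8+7+7 = 31 ⇒ 31 weeks.

31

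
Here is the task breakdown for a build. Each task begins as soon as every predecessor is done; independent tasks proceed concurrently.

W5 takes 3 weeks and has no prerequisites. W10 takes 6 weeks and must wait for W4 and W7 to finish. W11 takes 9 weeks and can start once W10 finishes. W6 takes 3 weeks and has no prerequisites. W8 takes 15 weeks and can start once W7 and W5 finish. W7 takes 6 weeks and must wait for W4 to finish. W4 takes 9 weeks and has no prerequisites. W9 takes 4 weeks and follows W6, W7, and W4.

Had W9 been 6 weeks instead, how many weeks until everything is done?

30

Actual critical path: W4→W7→W8 = 9+6+15 = 30 ⇒ 30 weeks.
W9 is off the critical path — its longest chain is 19 weeks, giving 11 of slack.
The critical path is still W4→W7→W8; finish is now 30 weeks.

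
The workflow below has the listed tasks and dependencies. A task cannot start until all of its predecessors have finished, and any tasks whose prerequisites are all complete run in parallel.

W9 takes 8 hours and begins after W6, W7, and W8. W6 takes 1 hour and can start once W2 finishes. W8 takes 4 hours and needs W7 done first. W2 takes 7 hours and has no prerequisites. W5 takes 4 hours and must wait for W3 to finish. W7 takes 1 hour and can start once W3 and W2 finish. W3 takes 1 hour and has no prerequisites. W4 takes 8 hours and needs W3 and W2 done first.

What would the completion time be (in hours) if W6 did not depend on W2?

Before: longest chain W2→W7→W8→W9 = 7+1+4+8 = 20, finish 20.
Without W2→W6, W6's earliest start moves from 7 to 0.
After: W2→W7→W8→W9 = 7+1+4+8 = 20 → 20 hours.

20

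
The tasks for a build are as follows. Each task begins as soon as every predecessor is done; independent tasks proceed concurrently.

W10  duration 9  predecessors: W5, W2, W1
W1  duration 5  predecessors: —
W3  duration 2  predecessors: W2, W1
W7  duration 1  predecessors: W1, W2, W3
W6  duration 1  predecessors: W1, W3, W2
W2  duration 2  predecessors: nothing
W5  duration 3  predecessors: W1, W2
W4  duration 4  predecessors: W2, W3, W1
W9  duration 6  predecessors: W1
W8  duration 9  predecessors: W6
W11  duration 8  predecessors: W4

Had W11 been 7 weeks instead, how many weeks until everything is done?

The binding path is W1→W3→W4→W11 = 5+2+4+8 = 19; finish at 19 weeks.
Since W11 is critical, the -1 change carries straight to that chain (now 18 weeks).
That remains the longest chain; total 18 weeks.

18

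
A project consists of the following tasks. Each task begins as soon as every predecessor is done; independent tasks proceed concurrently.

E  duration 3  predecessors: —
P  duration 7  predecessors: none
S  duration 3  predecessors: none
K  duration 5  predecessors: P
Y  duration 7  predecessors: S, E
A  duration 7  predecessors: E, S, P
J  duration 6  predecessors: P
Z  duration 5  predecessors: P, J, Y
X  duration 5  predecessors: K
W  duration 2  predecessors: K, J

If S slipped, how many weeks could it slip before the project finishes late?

Critical path: P→J→Z = 7+6+5 = 18, so the finish is 18 weeks.
S finishes as early as 3 and must finish by 6.
Float = 18 − 15 = 3.

3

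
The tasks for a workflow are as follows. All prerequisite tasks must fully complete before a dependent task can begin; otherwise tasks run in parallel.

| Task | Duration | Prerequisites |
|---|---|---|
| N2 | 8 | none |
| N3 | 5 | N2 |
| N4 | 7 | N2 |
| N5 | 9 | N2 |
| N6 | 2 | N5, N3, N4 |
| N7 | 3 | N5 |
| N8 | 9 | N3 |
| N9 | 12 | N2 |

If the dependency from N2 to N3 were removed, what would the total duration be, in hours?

20

Before: longest chain N2→N3→N8 = 8+5+9 = 22, finish 22.
Without N2→N3, N3's earliest start moves from 8 to 0.
New critical path: N2→N5→N7 = 8+9+3 = 20 ⇒ 20 hours.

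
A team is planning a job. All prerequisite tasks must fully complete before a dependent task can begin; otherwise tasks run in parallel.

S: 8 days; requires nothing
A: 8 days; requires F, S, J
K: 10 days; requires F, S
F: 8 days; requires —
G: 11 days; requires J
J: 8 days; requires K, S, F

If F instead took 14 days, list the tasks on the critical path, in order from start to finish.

Critical path before the change: F→K→J→G = 8+10+8+11 = 37 giving 37 days.
F is on the critical path; changing it to 14 makes that path 43 days.
That remains the longest chain; total 43 days.

F, K, J, G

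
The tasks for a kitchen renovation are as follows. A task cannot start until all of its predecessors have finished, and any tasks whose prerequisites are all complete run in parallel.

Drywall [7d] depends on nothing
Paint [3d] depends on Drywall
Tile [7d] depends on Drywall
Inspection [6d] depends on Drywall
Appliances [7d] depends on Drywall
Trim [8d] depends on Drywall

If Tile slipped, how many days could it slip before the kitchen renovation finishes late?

1

The longest chain is Drywall→Trim = 7+8 = 15; overall finish 15 days.
Tile finishes as early as 14 and must finish by 15.
Slack of Tile = 8 − 7 = 1 day.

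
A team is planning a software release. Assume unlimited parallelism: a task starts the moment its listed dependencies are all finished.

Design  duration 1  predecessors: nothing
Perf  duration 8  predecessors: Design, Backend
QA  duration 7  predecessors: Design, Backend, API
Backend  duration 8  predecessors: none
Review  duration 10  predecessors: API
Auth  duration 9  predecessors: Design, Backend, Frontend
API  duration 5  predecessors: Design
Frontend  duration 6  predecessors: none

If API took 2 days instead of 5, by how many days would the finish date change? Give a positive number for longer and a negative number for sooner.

0

The binding path is Backend→Auth = 8+9 = 17; finish at 17 days.
API is off the critical path — its longest chain is 16 days, giving 1 of slack.
No other chain overtakes it, so the finish is 17 days.
Change in finish: 17 − 17 = +0 days.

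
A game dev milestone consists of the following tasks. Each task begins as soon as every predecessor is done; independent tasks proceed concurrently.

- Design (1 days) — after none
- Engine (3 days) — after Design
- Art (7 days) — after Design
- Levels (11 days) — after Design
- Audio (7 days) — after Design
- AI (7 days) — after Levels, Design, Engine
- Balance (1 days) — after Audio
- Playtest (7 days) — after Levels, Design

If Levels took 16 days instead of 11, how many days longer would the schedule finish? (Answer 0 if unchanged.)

5

Critical path before the change: Design→Levels→AI = 1+11+7 = 19 giving 19 days.
Levels lies on that path, so at 16 days the path becomes 24 days.
No other chain overtakes it, so the finish is 24 days.
Change in finish: 24 − 19 = +5 days.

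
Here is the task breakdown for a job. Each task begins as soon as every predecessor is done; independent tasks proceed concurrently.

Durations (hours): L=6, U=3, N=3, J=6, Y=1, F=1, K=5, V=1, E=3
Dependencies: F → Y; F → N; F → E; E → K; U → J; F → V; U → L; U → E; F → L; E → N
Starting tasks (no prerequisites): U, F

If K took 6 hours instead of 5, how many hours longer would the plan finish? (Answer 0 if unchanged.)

The binding path is U→E→K = 3+3+5 = 11; finish at 11 hours.
K is on the critical path; changing it to 6 makes that path 12 hours.
No other chain overtakes it, so the finish is 12 hours.
Change in finish: 12 − 11 = +1 hours.

1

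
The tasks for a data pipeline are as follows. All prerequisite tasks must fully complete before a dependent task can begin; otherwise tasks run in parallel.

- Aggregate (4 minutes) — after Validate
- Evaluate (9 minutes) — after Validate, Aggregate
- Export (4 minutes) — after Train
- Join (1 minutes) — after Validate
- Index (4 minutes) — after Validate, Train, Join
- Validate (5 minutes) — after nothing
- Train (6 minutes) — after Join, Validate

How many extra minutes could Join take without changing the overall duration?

Validate→Aggregate→Evaluate = 5+4+9 = 18 sets the makespan at 18 minutes.
The longest chain containing Join totals 16 minutes.
Float = 18 − 16 = 2.

2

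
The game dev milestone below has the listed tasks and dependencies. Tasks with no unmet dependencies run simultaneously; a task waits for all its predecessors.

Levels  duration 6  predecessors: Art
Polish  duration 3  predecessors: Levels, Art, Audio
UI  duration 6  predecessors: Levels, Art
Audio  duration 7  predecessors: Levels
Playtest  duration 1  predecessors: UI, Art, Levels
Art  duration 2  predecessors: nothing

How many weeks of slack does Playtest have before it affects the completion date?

Critical path: Art→Levels→Audio→Polish = 2+6+7+3 = 18, so the finish is 18 weeks.
Playtest finishes as early as 15 and must finish by 18.
Float = 18 − 15 = 3.

3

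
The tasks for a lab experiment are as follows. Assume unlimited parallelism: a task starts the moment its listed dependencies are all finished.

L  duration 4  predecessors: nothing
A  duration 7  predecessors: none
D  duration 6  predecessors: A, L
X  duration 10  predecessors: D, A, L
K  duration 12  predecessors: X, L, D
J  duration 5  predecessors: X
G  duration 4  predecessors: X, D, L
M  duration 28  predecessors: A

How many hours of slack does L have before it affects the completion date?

3

Critical path: A→D→X→K = 7+6+10+12 = 35, so the finish is 35 hours.
Longest path through L: 32 hours (earliest finish 4, latest finish 7).
Slack of L = 3 − 0 = 3 hours.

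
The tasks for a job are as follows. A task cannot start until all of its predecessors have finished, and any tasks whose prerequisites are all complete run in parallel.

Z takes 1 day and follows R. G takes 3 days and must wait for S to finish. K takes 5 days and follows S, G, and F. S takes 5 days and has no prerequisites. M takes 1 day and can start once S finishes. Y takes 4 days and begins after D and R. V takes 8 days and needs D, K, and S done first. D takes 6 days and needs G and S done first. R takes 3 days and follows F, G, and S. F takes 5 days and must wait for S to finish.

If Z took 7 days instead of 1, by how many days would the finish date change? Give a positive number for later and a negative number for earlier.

0

The binding path is S→F→K→V = 5+5+5+8 = 23; finish at 23 days.
Z has 9 days of float (longest path through it is 14).
The critical path is still S→F→K→V; finish is now 23 days.
Change in finish: 23 − 23 = +0 days.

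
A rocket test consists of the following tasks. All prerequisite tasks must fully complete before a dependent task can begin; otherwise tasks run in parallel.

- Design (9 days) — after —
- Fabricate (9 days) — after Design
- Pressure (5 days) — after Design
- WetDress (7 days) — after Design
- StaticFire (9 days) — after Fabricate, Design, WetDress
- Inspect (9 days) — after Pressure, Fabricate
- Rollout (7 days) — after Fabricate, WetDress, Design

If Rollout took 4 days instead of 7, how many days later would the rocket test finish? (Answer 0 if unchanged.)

0

As given, the longest chain is Design→Fabricate→StaticFire = 9+9+9 = 27, so the finish is 27 days.
Rollout has 2 days of float (longest path through it is 25).
The critical path is still Design→Fabricate→StaticFire; finish is now 27 days.
Change in finish: 27 − 27 = +0 days.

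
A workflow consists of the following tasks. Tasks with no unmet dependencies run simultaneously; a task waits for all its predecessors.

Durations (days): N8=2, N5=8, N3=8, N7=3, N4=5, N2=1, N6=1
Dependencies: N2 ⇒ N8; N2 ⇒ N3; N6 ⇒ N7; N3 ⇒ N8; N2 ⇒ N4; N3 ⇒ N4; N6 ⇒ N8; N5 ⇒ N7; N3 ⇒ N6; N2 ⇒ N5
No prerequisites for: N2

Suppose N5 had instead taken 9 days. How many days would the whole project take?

Critical path before the change: N2→N3→N4 = 1+8+5 = 14 giving 14 days.
N5 is off the critical path — its longest chain is 12 days, giving 2 of slack.
No other chain overtakes it, so the finish is 14 days.

14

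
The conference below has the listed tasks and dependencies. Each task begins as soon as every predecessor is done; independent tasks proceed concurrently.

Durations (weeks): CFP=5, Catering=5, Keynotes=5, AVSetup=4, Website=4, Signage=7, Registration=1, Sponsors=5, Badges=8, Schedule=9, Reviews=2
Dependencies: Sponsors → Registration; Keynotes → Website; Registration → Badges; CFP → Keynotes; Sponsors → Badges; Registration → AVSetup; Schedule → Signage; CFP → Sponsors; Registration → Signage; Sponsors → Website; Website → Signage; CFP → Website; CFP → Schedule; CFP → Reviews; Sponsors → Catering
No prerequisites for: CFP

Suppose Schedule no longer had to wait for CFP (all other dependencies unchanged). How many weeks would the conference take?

Original critical path: CFP→Schedule→Signage = 5+9+7 = 21 ⇒ 21 weeks.
Without CFP→Schedule, Schedule's earliest start moves from 5 to 0.
The longest chain is now CFP→Keynotes→Website→Signage = 5+5+4+7 = 21, so the conference takes 21 weeks.

21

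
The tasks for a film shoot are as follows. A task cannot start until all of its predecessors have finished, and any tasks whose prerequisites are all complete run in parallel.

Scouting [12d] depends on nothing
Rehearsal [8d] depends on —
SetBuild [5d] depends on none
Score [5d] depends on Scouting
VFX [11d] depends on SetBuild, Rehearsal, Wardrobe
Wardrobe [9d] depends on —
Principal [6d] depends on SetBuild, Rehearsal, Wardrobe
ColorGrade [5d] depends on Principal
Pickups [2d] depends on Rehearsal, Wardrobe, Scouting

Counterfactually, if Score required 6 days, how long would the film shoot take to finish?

Actual critical path: Wardrobe→Principal→ColorGrade = 9+6+5 = 20 ⇒ 20 days.
Score has 3 days of float (longest path through it is 17).
That remains the longest chain; total 20 days.

20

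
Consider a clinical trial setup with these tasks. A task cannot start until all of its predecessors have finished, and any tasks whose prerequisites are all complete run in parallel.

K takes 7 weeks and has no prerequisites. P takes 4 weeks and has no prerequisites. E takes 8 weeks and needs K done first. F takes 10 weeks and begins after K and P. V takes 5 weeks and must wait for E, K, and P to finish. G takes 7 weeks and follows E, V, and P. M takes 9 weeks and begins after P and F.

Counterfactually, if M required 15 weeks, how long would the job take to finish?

Critical path before the change: K→E→V→G = 7+8+5+7 = 27 giving 27 weeks.
The longest path through M is only 26 weeks, so M has float 1.
Now K→F→M = 7+10+15 = 32 is longest, so the finish becomes 32 weeks.

32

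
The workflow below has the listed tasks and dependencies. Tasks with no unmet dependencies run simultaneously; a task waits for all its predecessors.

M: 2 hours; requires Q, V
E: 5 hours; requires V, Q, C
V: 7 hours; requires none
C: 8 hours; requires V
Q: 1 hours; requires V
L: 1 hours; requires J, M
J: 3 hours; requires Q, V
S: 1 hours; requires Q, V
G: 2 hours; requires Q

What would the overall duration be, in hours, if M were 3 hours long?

Critical path before the change: V→C→E = 7+8+5 = 20 giving 20 hours.
M is off the critical path — its longest chain is 11 hours, giving 9 of slack.
No other chain overtakes it, so the finish is 20 hours.

20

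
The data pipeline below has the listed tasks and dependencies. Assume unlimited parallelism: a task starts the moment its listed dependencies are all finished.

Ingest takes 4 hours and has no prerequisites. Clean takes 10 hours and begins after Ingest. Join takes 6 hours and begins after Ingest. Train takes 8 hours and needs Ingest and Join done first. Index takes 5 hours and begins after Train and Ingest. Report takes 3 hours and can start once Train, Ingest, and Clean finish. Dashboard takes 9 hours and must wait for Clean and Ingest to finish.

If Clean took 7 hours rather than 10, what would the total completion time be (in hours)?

Critical path before the change: Ingest→Clean→Dashboard = 4+10+9 = 23 giving 23 hours.
Clean is on the critical path; changing it to 7 makes that path 20 hours.
The binding chain switches to Ingest→Join→Train→Index = 4+6+8+5 = 23; finish 23 hours.

23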